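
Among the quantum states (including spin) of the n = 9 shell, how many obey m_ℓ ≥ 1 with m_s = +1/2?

36

The n = 9 shell has ℓ = 0 through 8; check each.
Contributions: ℓ=1 → 1; ℓ=2 → 2; ℓ=3 → 3; ℓ=4 → 4; ℓ=5 → 5; ℓ=6 → 6; ℓ=7 → 7; ℓ=8 → 8.
Orbitals: 1 + 2 + 3 + 4 + 5 + 6 + 7 + 8 = 36. With m_s fixed to a single value there is one state per orbital, giving 36 states.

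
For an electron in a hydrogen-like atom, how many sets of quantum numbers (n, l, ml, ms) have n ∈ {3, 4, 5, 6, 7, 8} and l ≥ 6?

Count contributing orbitals for each principal shell:
n=7 → 13; n=8 → 28.
Orbitals: 13 + 28 = 41. Including both spin states (ms = ±1/2) gives 2 × 41 = 82 states.

82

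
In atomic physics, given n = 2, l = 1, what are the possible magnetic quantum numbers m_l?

m_l takes every integer from −l to +l. With l = 1 that gives the 3 values -1, 0, 1.

-1, 0, 1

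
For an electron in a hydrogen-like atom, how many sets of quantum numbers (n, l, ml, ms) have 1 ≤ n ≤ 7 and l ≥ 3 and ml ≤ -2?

60

Work shell by shell — for each n, count the (l, ml) pairs that satisfy l ≥ 3 and ml ≤ -2:
n=4 → 2; n=5 → 5; n=6 → 9; n=7 → 14.
Orbitals: 2 + 5 + 9 + 14 = 30. Including both spin states (ms = ±1/2) gives 2 × 30 = 60 states.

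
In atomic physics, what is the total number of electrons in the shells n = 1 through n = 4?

Shell n has n² orbitals: 1²=1 + 2²=4 + 3²=9 + 4²=16 = 30 orbitals.
Two spin states per orbital: 2 × 30 = 60 electrons.

60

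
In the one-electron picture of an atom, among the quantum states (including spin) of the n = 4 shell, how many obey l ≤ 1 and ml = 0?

For n = 4, l ranges over 0 … 3.
Orbitals with l ≤ 1 and ml = 0, by l: l=0 → 1; l=1 → 1.
Orbitals: 1 + 1 = 2. Each orbital carries two spin states, so 2 × 2 = 4 states.

4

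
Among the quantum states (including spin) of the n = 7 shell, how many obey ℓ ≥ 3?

80

Per ℓ-value: ℓ=3 → 7; ℓ=4 → 9; ℓ=5 → 11; ℓ=6 → 13.
Orbitals: 7 + 9 + 11 + 13 = 40. Each orbital carries two spin states, so 40 × 2 = 80 states.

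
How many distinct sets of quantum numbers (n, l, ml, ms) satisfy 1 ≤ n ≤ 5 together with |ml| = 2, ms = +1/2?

Per-shell orbital counts meeting the constraint:
n=3 → 2; n=4 → 4; n=5 → 6.
Orbitals: 2 + 4 + 6 = 12. With ms fixed to +1/2 there is one state per orbital, so 12 states.

12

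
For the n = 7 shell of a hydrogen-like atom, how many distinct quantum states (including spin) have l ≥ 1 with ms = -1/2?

Go through l = 0, …, 6 (the values permitted for n = 7).
Per l-value: l=1 → 3; l=2 → 5; l=3 → 7; l=4 → 9; l=5 → 11; l=6 → 13.
Orbitals: 3 + 5 + 7 + 9 + 11 + 13 = 48. With ms fixed to a single value there is one state per orbital, giving 48 states.

48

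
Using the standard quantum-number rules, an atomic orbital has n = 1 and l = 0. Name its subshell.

1s

l = 0 corresponds to the letter 's', so the subshell is 1s.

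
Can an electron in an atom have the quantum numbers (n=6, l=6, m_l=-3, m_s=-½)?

The orbital quantum number must satisfy 0 ≤ l ≤ n−1. With n = 6 the allowed l values are 0, 1, 2, 3, 4, 5, so l = 6 is out of range.

Invalid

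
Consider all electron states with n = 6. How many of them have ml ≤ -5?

Per l-value: l=5 → 1.
Orbitals: 1. Each orbital carries two spin states, so 1 × 2 = 2 states.

2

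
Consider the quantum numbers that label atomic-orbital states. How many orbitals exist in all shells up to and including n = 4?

30

Total orbitals = 1² + 2² + 3² + 4² = 30.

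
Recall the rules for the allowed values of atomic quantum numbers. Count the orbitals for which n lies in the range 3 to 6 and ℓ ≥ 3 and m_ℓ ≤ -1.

22

For each n in the range, tally the orbitals obeying ℓ ≥ 3 and m_ℓ ≤ -1:
n=4 → 3; n=5 → 7; n=6 → 12.
Total orbitals: 3 + 7 + 12 = 22.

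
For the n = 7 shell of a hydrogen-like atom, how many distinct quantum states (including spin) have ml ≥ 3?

20

For n = 7, l ranges over 0 … 6.
The (l, ml) pairs meeting ml ≥ 3 give: l=3 → 1; l=4 → 2; l=5 → 3; l=6 → 4.
Orbitals: 1 + 2 + 3 + 4 = 10. Each orbital carries two spin states, so 10 × 2 = 20 states.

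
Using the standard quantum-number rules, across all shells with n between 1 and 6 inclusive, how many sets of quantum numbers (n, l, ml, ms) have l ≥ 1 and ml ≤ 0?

Treat each shell separately and count matching orbitals:
n=2 → 2; n=3 → 5; n=4 → 9; n=5 → 14; n=6 → 20.
Orbitals: 2 + 5 + 9 + 14 + 20 = 50. Including both spin states (ms = ±1/2) gives 2 × 50 = 100 states.

100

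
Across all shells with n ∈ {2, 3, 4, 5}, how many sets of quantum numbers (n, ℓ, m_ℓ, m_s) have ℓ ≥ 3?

46

Per-shell orbital counts meeting the constraint:
n=4 → 7; n=5 → 16.
Orbitals: 7 + 16 = 23. Including both spin states (m_s = ±1/2) gives 2 × 23 = 46 states.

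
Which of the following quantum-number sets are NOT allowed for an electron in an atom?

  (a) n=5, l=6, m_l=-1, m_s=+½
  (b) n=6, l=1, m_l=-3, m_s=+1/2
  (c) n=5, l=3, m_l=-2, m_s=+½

(a) has l = 6 ≥ n = 5, violating 0 ≤ l ≤ n−1.
(b) has |m_l| = 3 > l = 1, violating −l ≤ m_l ≤ l.
The remaining set (c) satisfies all four rules.

(a) and (b)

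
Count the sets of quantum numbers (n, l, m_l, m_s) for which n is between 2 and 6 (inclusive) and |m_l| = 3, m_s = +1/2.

Go shell by shell, enumerating (l, m_l) with |m_l| = 3:
n=4 → 2; n=5 → 4; n=6 → 6.
Orbitals: 2 + 4 + 6 = 12. With m_s fixed to +1/2 there is one state per orbital, so 12 states.

12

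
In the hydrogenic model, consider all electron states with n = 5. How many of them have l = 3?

14

Go through l = 0, …, 4 (the values permitted for n = 5).
Contributions: l=3 → 7.
Orbitals: 7. Each orbital carries two spin states, so 7 × 2 = 14 states.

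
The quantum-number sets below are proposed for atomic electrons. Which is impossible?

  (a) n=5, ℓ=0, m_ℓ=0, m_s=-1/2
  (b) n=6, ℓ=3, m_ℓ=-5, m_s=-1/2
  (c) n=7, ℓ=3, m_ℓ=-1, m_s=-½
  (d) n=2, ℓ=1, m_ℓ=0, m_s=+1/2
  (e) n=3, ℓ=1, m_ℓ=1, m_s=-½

(b)

(b) has |m_ℓ| = 5 > ℓ = 3, violating −ℓ ≤ m_ℓ ≤ ℓ.
The remaining sets (a), (c), (d), (e) satisfy all four rules.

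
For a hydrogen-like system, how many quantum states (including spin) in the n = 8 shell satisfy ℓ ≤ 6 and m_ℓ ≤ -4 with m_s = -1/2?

6

For n = 8, ℓ ranges over 0 … 7.
Orbitals with ℓ ≤ 6 and m_ℓ ≤ -4, by ℓ: ℓ=4 → 1; ℓ=5 → 2; ℓ=6 → 3.
Orbitals: 1 + 2 + 3 = 6. With m_s fixed to a single value there is one state per orbital, giving 6 states.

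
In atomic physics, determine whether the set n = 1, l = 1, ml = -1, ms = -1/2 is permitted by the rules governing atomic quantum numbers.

Not allowed

The orbital quantum number must satisfy 0 ≤ l ≤ n−1. With n = 1 the allowed l values are 0, so l = 1 is out of range.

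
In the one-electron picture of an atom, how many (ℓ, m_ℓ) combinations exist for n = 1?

1

The n = 1 shell contains n² = 1² = 1 orbital.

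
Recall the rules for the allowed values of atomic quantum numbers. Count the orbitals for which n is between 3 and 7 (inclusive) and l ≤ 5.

For each n in the range, tally the orbitals obeying l ≤ 5:
n=3 → 9; n=4 → 16; n=5 → 25; n=6 → 36; n=7 → 36.
Total orbitals: 9 + 16 + 25 + 36 + 36 = 122.

122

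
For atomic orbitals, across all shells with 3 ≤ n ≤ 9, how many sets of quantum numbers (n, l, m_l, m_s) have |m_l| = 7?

12

For each n in the range, tally the orbitals obeying |m_l| = 7:
n=8 → 2; n=9 → 4.
Orbitals: 2 + 4 = 6. Including both spin states (m_s = ±1/2) gives 2 × 6 = 12 states.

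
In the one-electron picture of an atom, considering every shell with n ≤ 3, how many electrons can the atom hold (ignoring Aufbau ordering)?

28

Total orbitals = 1² + 2² + 3² = 14. Doubling for spin gives 28 electrons.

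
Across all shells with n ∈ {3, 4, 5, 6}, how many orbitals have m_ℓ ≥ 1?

Per-shell orbital counts meeting the constraint:
n=3 → 3; n=4 → 6; n=5 → 10; n=6 → 15.
Total orbitals: 3 + 6 + 10 + 15 = 34.

34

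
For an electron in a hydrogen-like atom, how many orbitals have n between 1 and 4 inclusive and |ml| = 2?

6

Per-shell orbital counts meeting the constraint:
n=3 → 2; n=4 → 4.
Total orbitals: 2 + 4 = 6.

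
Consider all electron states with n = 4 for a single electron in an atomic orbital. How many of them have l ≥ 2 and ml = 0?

The n = 4 shell has l = 0 through 3; check each.
The (l, ml) pairs meeting l ≥ 2 and ml = 0 give: l=2 → 1; l=3 → 1.
Orbitals: 1 + 1 = 2. Each orbital carries two spin states, so 2 × 2 = 4 states.

4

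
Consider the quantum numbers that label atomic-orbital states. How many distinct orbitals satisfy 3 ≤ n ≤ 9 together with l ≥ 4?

175

Go shell by shell, enumerating (l, m_l) with l ≥ 4:
n=5 → 9; n=6 → 20; n=7 → 33; n=8 → 48; n=9 → 65.
Total orbitals: 9 + 20 + 33 + 48 + 65 = 175.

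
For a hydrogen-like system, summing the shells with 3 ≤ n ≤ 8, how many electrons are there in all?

Shell n has n² orbitals: 3²=9 + 4²=16 + 5²=25 + 6²=36 + 7²=49 + 8²=64 = 199 orbitals.
Two spin states per orbital: 2 × 199 = 398 electrons.

398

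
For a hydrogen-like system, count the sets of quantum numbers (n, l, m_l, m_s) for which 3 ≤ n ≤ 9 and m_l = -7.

6

For each n in the range, tally the orbitals obeying m_l = -7:
n=8 → 1; n=9 → 2.
Orbitals: 1 + 2 = 3. Including both spin states (m_s = ±1/2) gives 2 × 3 = 6 states.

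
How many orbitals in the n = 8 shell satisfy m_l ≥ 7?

1

The n = 8 shell has l = 0 through 7; check each.
Contributions: l=7 → 1.
Total orbitals: 1.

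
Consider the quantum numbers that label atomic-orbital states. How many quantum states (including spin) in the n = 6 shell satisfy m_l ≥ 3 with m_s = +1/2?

The (l, m_l) pairs meeting m_l ≥ 3 give: l=3 → 1; l=4 → 2; l=5 → 3.
Orbitals: 1 + 2 + 3 = 6. With m_s fixed to a single value there is one state per orbital, giving 6 states.

6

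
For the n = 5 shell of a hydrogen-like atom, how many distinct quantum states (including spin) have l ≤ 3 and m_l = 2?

With n = 5 the allowed l are 0, 1, …, 4.
The (l, m_l) pairs meeting l ≤ 3 and m_l = 2 give: l=2 → 1; l=3 → 1.
Orbitals: 1 + 1 = 2. Each orbital carries two spin states, so 2 × 2 = 4 states.

4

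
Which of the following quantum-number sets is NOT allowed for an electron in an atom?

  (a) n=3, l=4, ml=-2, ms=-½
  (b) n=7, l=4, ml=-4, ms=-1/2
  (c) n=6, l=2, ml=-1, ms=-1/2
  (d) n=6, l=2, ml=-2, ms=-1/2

(a)

(a) has l = 4 ≥ n = 3, violating 0 ≤ l ≤ n−1.
The remaining sets (b), (c), (d) satisfy all four rules.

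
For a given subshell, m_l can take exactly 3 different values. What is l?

l = 1

m_l ranges over 2l+1 integers, so 2l+1 = 3 ⇒ l = 1.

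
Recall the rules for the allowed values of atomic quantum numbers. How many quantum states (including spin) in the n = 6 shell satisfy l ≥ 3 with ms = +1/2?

Go through l = 0, …, 5 (the values permitted for n = 6).
Contributions: l=3 → 7; l=4 → 9; l=5 → 11.
Orbitals: 7 + 9 + 11 = 27. With ms fixed to a single value there is one state per orbital, giving 27 states.

27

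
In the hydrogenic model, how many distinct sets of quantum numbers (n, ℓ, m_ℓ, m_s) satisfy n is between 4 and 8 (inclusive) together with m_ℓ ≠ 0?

320

Treat each shell separately and count matching orbitals:
n=4 → 12; n=5 → 20; n=6 → 30; n=7 → 42; n=8 → 56.
Orbitals: 12 + 20 + 30 + 42 + 56 = 160. Including both spin states (m_s = ±1/2) gives 2 × 160 = 320 states.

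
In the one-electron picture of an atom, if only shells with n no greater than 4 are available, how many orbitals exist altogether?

30

Total orbitals = 1² + 2² + 3² + 4² = 30.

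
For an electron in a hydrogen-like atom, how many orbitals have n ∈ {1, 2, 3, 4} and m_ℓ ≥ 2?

4

Go shell by shell, enumerating (ℓ, m_ℓ) with m_ℓ ≥ 2:
n=3 → 1; n=4 → 3.
Total orbitals: 1 + 3 = 4.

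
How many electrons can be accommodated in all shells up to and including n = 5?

110

Total orbitals = 1² + 2² + 3² + 4² + 5² = 55. Doubling for spin gives 110 electrons.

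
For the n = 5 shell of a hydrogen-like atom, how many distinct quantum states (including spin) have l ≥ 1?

With n = 5 the allowed l are 0, 1, …, 4.
Contributions: l=1 → 3; l=2 → 5; l=3 → 7; l=4 → 9.
Orbitals: 3 + 5 + 7 + 9 = 24. Each orbital carries two spin states, so 24 × 2 = 48 states.

48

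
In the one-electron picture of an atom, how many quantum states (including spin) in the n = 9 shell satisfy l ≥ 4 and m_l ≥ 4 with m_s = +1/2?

For n = 9, l ranges over 0 … 8.
The (l, m_l) pairs meeting l ≥ 4 and m_l ≥ 4 give: l=4 → 1; l=5 → 2; l=6 → 3; l=7 → 4; l=8 → 5.
Orbitals: 1 + 2 + 3 + 4 + 5 = 15. With m_s fixed to a single value there is one state per orbital, giving 15 states.

15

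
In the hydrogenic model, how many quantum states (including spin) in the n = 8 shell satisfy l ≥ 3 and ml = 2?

Per l-value: l=3 → 1; l=4 → 1; l=5 → 1; l=6 → 1; l=7 → 1.
Orbitals: 1 + 1 + 1 + 1 + 1 = 5. Each orbital carries two spin states, so 5 × 2 = 10 states.

10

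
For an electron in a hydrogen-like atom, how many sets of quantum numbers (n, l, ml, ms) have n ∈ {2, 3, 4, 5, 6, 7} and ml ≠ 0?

224

For each n in the range, tally the orbitals obeying ml ≠ 0:
n=2 → 2; n=3 → 6; n=4 → 12; n=5 → 20; n=6 → 30; n=7 → 42.
Orbitals: 2 + 6 + 12 + 20 + 30 + 42 = 112. Including both spin states (ms = ±1/2) gives 2 × 112 = 224 states.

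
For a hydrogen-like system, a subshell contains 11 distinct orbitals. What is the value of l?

l = 5

2l+1 = 11 gives l = 5.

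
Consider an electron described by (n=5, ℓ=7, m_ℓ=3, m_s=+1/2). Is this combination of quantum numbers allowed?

The orbital quantum number must satisfy 0 ≤ ℓ ≤ n−1. With n = 5 the allowed ℓ values are 0, 1, 2, 3, 4, so ℓ = 7 is out of range.

Invalid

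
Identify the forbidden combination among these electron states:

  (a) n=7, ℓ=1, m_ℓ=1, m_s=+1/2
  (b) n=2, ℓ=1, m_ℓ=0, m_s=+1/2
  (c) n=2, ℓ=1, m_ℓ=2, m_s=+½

(c) has |m_ℓ| = 2 > ℓ = 1, violating −ℓ ≤ m_ℓ ≤ ℓ.
The remaining sets (a), (b) satisfy all four rules.

(c)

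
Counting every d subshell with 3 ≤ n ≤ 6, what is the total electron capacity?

A d subshell (l = 2) exists for every n ≥ 3, so shells n = 3, 4, 5, 6 each contribute one — 4 subshells.
Since each d subshell holds 2(2·2+1) = 10 electrons, the total is 4 × 10 = 40.

40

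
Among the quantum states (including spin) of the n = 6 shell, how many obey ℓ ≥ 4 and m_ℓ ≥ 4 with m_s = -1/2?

3

For n = 6, ℓ ranges over 0 … 5.
Contributions: ℓ=4 → 1; ℓ=5 → 2.
Orbitals: 1 + 2 = 3. With m_s fixed to a single value there is one state per orbital, giving 3 states.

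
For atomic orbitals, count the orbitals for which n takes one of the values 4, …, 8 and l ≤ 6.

175

Go shell by shell, enumerating (l, ml) with l ≤ 6:
n=4 → 16; n=5 → 25; n=6 → 36; n=7 → 49; n=8 → 49.
Total orbitals: 16 + 25 + 36 + 49 + 49 = 175.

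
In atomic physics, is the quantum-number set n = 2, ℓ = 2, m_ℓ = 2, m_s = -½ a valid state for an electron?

The orbital quantum number must satisfy 0 ≤ ℓ ≤ n−1. With n = 2 the allowed ℓ values are 0, 1, so ℓ = 2 is out of range.

No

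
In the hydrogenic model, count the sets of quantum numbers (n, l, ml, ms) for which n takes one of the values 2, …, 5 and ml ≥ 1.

For each n in the range, tally the orbitals obeying ml ≥ 1:
n=2 → 1; n=3 → 3; n=4 → 6; n=5 → 10.
Orbitals: 1 + 3 + 6 + 10 = 20. Including both spin states (ms = ±1/2) gives 2 × 20 = 40 states.

40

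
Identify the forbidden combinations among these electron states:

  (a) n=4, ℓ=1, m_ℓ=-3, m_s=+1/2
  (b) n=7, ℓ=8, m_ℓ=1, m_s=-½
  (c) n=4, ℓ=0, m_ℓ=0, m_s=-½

(a) and (b)

(a) has |m_ℓ| = 3 > ℓ = 1, violating −ℓ ≤ m_ℓ ≤ ℓ.
(b) has ℓ = 8 ≥ n = 7, violating 0 ≤ ℓ ≤ n−1.
The remaining set (c) satisfies all four rules.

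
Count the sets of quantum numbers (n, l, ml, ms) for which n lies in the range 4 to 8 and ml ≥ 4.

Go shell by shell, enumerating (l, ml) with ml ≥ 4:
n=5 → 1; n=6 → 3; n=7 → 6; n=8 → 10.
Orbitals: 1 + 3 + 6 + 10 = 20. Including both spin states (ms = ±1/2) gives 2 × 20 = 40 states.

40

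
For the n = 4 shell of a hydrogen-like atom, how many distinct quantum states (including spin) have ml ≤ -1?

12

For n = 4, l ranges over 0 … 3.
The (l, ml) pairs meeting ml ≤ -1 give: l=1 → 1; l=2 → 2; l=3 → 3.
Orbitals: 1 + 2 + 3 = 6. Each orbital carries two spin states, so 6 × 2 = 12 states.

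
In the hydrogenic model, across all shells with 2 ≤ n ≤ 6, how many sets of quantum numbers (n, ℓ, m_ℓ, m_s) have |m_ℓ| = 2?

Count contributing orbitals for each principal shell:
n=3 → 2; n=4 → 4; n=5 → 6; n=6 → 8.
Orbitals: 2 + 4 + 6 + 8 = 20. Including both spin states (m_s = ±1/2) gives 2 × 20 = 40 states.

40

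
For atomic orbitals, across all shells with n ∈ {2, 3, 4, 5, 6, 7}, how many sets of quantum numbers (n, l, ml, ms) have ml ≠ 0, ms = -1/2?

112

Go shell by shell, enumerating (l, ml) with ml ≠ 0:
n=2 → 2; n=3 → 6; n=4 → 12; n=5 → 20; n=6 → 30; n=7 → 42.
Orbitals: 2 + 6 + 12 + 20 + 30 + 42 = 112. With ms fixed to -1/2 there is one state per orbital, so 112 states.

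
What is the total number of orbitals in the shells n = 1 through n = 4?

Shell n has n² orbitals: 1²=1 + 2²=4 + 3²=9 + 4²=16 = 30 orbitals.

30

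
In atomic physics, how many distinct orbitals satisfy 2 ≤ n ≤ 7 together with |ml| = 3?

20

Count contributing orbitals for each principal shell:
n=4 → 2; n=5 → 4; n=6 → 6; n=7 → 8.
Total orbitals: 2 + 4 + 6 + 8 = 20.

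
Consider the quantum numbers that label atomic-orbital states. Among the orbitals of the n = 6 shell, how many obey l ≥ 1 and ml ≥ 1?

For n = 6, l ranges over 0 … 5.
Contributions: l=1 → 1; l=2 → 2; l=3 → 3; l=4 → 4; l=5 → 5.
Total orbitals: 1 + 2 + 3 + 4 + 5 = 15.

15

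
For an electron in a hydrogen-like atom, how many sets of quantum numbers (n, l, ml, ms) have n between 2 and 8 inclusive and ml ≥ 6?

For each n in the range, tally the orbitals obeying ml ≥ 6:
n=7 → 1; n=8 → 3.
Orbitals: 1 + 3 = 4. Including both spin states (ms = ±1/2) gives 2 × 4 = 8 states.

8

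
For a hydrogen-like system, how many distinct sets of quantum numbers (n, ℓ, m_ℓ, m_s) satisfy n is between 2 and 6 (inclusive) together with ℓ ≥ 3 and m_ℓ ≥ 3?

For each n in the range, tally the orbitals obeying ℓ ≥ 3 and m_ℓ ≥ 3:
n=4 → 1; n=5 → 3; n=6 → 6.
Orbitals: 1 + 3 + 6 = 10. Including both spin states (m_s = ±1/2) gives 2 × 10 = 20 states.

20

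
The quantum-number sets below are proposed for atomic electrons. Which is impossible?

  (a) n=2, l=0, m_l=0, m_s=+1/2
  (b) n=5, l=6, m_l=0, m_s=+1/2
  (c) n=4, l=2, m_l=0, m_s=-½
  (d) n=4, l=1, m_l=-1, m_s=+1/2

(b)

(b) has l = 6 ≥ n = 5, violating 0 ≤ l ≤ n−1.
The remaining sets (a), (c), (d) satisfy all four rules.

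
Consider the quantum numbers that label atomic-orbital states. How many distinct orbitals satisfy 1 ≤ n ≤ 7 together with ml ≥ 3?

Go shell by shell, enumerating (l, ml) with ml ≥ 3:
n=4 → 1; n=5 → 3; n=6 → 6; n=7 → 10.
Total orbitals: 1 + 3 + 6 + 10 = 20.

20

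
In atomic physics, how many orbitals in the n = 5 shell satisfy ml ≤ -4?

The (l, ml) pairs meeting ml ≤ -4 give: l=4 → 1.
Total orbitals: 1.

1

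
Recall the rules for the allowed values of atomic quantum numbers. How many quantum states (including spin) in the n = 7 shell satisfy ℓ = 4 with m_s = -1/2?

9

The n = 7 shell has ℓ = 0 through 6; check each.
Per ℓ-value: ℓ=4 → 9.
Orbitals: 9. With m_s fixed to a single value there is one state per orbital, giving 9 states.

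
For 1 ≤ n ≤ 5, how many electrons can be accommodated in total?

110

Total orbitals = 1² + 2² + 3² + 4² + 5² = 55. Doubling for spin gives 110 electrons.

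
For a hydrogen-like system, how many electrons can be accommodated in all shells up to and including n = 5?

110

Total orbitals = 1² + 2² + 3² + 4² + 5² = 55. Doubling for spin gives 110 electrons.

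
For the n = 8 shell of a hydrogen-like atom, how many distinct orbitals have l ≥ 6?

With n = 8 the allowed l are 0, 1, …, 7.
Orbitals with l ≥ 6, by l: l=6 → 13; l=7 → 15.
Total orbitals: 13 + 15 = 28.

28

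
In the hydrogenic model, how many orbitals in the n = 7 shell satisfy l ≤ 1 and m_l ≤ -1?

Go through l = 0, …, 6 (the values permitted for n = 7).
Per l-value: l=1 → 1.
Total orbitals: 1.

1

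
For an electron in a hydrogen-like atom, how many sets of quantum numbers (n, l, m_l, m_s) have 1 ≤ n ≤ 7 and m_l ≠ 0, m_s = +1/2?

Count contributing orbitals for each principal shell:
n=2 → 2; n=3 → 6; n=4 → 12; n=5 → 20; n=6 → 30; n=7 → 42.
Orbitals: 2 + 6 + 12 + 20 + 30 + 42 = 112. With m_s fixed to +1/2 there is one state per orbital, so 112 states.

112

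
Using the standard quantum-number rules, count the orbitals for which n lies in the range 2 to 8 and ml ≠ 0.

Go shell by shell, enumerating (l, ml) with ml ≠ 0:
n=2 → 2; n=3 → 6; n=4 → 12; n=5 → 20; n=6 → 30; n=7 → 42; n=8 → 56.
Total orbitals: 2 + 6 + 12 + 20 + 30 + 42 + 56 = 168.

168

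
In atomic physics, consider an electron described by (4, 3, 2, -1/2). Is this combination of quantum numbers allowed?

n = 4 is a positive integer. l = 3 satisfies 0 ≤ l ≤ n−1 = 3. m_l = 2 lies in the range −l … +l (here −3 … 3). m_s = -1/2 is one of ±1/2.
All four constraints are satisfied.

Yes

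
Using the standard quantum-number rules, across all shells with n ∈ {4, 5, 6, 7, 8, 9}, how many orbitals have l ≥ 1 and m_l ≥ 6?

10

Work shell by shell — for each n, count the (l, m_l) pairs that satisfy l ≥ 1 and m_l ≥ 6:
n=7 → 1; n=8 → 3; n=9 → 6.
Total orbitals: 1 + 3 + 6 = 10.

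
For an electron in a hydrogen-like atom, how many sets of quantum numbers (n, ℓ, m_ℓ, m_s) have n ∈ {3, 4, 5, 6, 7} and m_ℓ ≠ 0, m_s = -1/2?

110

Per-shell orbital counts meeting the constraint:
n=3 → 6; n=4 → 12; n=5 → 20; n=6 → 30; n=7 → 42.
Orbitals: 6 + 12 + 20 + 30 + 42 = 110. With m_s fixed to -1/2 there is one state per orbital, so 110 states.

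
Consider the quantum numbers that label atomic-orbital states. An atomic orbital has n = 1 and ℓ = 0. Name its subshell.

ℓ = 0 corresponds to the letter 's', so the subshell is 1s.

1s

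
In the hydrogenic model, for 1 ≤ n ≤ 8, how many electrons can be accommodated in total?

408

Total orbitals = 1² + 2² + 3² + 4² + 5² + 6² + 7² + 8² = 204. Doubling for spin gives 408 electrons.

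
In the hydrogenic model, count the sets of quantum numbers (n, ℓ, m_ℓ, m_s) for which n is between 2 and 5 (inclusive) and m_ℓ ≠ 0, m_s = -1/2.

40

Count contributing orbitals for each principal shell:
n=2 → 2; n=3 → 6; n=4 → 12; n=5 → 20.
Orbitals: 2 + 6 + 12 + 20 = 40. With m_s fixed to -1/2 there is one state per orbital, so 40 states.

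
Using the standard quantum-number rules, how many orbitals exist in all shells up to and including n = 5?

Total orbitals = 1² + 2² + 3² + 4² + 5² = 55.

55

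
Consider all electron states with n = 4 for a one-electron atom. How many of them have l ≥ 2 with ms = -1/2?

12

Go through l = 0, …, 3 (the values permitted for n = 4).
Orbitals with l ≥ 2, by l: l=2 → 5; l=3 → 7.
Orbitals: 5 + 7 = 12. With ms fixed to a single value there is one state per orbital, giving 12 states.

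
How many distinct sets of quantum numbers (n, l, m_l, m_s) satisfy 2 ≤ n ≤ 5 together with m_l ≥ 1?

40

Per-shell orbital counts meeting the constraint:
n=2 → 1; n=3 → 3; n=4 → 6; n=5 → 10.
Orbitals: 1 + 3 + 6 + 10 = 20. Including both spin states (m_s = ±1/2) gives 2 × 20 = 40 states.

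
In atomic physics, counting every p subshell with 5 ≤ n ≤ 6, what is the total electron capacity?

A p subshell (l = 1) exists for every n ≥ 2, so shells n = 5, 6 each contribute one — 2 subshells.
Since each p subshell holds 2(2·1+1) = 6 electrons, the total is 2 × 6 = 12.

12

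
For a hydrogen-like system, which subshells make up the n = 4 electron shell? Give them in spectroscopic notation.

For n = 4, l runs from 0 to 3. In spectroscopic notation l = 0,1,2,… ↔ s,p,d,f,g,h,i, so the subshells are 4s, 4p, 4d, 4f.

4s, 4p, 4d, 4f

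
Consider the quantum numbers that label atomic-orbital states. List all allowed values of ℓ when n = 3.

0, 1, 2

ℓ is an integer with 0 ≤ ℓ ≤ n−1, so for n = 3: ℓ = 0, 1, 2.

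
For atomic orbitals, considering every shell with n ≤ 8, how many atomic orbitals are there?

Total orbitals = 1² + 2² + 3² + 4² + 5² + 6² + 7² + 8² = 204.

204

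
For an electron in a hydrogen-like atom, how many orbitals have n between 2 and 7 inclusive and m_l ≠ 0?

112

Per-shell orbital counts meeting the constraint:
n=2 → 2; n=3 → 6; n=4 → 12; n=5 → 20; n=6 → 30; n=7 → 42.
Total orbitals: 2 + 6 + 12 + 20 + 30 + 42 = 112.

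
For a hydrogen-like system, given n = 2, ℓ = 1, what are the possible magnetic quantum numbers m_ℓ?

-1, 0, 1

m_ℓ takes every integer from −ℓ to +ℓ. With ℓ = 1 that gives the 3 values -1, 0, 1.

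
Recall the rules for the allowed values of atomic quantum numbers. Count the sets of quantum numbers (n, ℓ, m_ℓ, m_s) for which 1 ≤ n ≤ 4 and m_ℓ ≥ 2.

8

Count contributing orbitals for each principal shell:
n=3 → 1; n=4 → 3.
Orbitals: 1 + 3 = 4. Including both spin states (m_s = ±1/2) gives 2 × 4 = 8 states.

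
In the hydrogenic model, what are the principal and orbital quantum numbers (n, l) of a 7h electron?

The leading integer gives n = 7; the letter 'h' means l = 5.

n = 7, l = 5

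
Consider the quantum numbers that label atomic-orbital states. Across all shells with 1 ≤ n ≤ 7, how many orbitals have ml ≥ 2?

35

Per-shell orbital counts meeting the constraint:
n=3 → 1; n=4 → 3; n=5 → 6; n=6 → 10; n=7 → 15.
Total orbitals: 1 + 3 + 6 + 10 + 15 = 35.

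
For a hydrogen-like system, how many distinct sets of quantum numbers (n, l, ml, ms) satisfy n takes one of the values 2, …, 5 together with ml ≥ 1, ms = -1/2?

Treat each shell separately and count matching orbitals:
n=2 → 1; n=3 → 3; n=4 → 6; n=5 → 10.
Orbitals: 1 + 3 + 6 + 10 = 20. With ms fixed to -1/2 there is one state per orbital, so 20 states.

20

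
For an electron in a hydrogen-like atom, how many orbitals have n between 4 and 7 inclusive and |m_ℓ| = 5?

Per-shell orbital counts meeting the constraint:
n=6 → 2; n=7 → 4.
Total orbitals: 2 + 4 = 6.

6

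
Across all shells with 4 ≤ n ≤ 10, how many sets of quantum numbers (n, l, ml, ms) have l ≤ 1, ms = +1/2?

Per-shell orbital counts meeting the constraint:
n=4 → 4; n=5 → 4; n=6 → 4; n=7 → 4; n=8 → 4; n=9 → 4; n=10 → 4.
Orbitals: 4 + 4 + 4 + 4 + 4 + 4 + 4 = 28. With ms fixed to +1/2 there is one state per orbital, so 28 states.

28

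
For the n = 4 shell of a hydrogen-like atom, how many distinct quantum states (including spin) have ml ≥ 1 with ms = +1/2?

For n = 4, l ranges over 0 … 3.
Orbitals with ml ≥ 1, by l: l=1 → 1; l=2 → 2; l=3 → 3.
Orbitals: 1 + 2 + 3 = 6. With ms fixed to a single value there is one state per orbital, giving 6 states.

6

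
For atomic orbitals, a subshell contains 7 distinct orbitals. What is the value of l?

2l+1 = 7 gives l = 3.

l = 3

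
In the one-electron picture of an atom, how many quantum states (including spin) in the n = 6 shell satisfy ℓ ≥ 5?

Go through ℓ = 0, …, 5 (the values permitted for n = 6).
The (ℓ, m_ℓ) pairs meeting ℓ ≥ 5 give: ℓ=5 → 11.
Orbitals: 11. Each orbital carries two spin states, so 11 × 2 = 22 states.

22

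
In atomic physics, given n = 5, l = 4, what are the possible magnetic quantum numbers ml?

-4, -3, -2, -1, 0, 1, 2, 3, 4

ml takes every integer from −l to +l. With l = 4 that gives the 9 values -4, -3, -2, -1, 0, 1, 2, 3, 4.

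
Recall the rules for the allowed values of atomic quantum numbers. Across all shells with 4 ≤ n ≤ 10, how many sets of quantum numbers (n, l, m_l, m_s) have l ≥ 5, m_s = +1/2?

205

Count contributing orbitals for each principal shell:
n=6 → 11; n=7 → 24; n=8 → 39; n=9 → 56; n=10 → 75.
Orbitals: 11 + 24 + 39 + 56 + 75 = 205. With m_s fixed to +1/2 there is one state per orbital, so 205 states.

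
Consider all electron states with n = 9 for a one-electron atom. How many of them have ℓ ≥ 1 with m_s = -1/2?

The n = 9 shell has ℓ = 0 through 8; check each.
Contributions: ℓ=1 → 3; ℓ=2 → 5; ℓ=3 → 7; ℓ=4 → 9; ℓ=5 → 11; ℓ=6 → 13; ℓ=7 → 15; ℓ=8 → 17.
Orbitals: 3 + 5 + 7 + 9 + 11 + 13 + 15 + 17 = 80. With m_s fixed to a single value there is one state per orbital, giving 80 states.

80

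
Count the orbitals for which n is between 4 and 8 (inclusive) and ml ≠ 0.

Go shell by shell, enumerating (l, ml) with ml ≠ 0:
n=4 → 12; n=5 → 20; n=6 → 30; n=7 → 42; n=8 → 56.
Total orbitals: 12 + 20 + 30 + 42 + 56 = 160.

160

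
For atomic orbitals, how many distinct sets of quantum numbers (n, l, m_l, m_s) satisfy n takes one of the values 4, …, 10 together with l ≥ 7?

Count contributing orbitals for each principal shell:
n=8 → 15; n=9 → 32; n=10 → 51.
Orbitals: 15 + 32 + 51 = 98. Including both spin states (m_s = ±1/2) gives 2 × 98 = 196 states.

196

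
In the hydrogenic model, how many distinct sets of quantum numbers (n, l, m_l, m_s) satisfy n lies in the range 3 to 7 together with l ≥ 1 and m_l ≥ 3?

Go shell by shell, enumerating (l, m_l) with l ≥ 1 and m_l ≥ 3:
n=4 → 1; n=5 → 3; n=6 → 6; n=7 → 10.
Orbitals: 1 + 3 + 6 + 10 = 20. Including both spin states (m_s = ±1/2) gives 2 × 20 = 40 states.

40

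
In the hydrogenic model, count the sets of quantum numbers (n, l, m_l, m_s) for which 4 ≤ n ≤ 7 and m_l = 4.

Work shell by shell — for each n, count the (l, m_l) pairs that satisfy m_l = 4:
n=5 → 1; n=6 → 2; n=7 → 3.
Orbitals: 1 + 2 + 3 = 6. Including both spin states (m_s = ±1/2) gives 2 × 6 = 12 states.

12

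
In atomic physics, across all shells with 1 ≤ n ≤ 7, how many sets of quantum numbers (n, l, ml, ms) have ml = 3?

Per-shell orbital counts meeting the constraint:
n=4 → 1; n=5 → 2; n=6 → 3; n=7 → 4.
Orbitals: 1 + 2 + 3 + 4 = 10. Including both spin states (ms = ±1/2) gives 2 × 10 = 20 states.

20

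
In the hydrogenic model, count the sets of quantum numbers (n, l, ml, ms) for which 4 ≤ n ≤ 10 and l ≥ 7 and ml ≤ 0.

104

For each n in the range, tally the orbitals obeying l ≥ 7 and ml ≤ 0:
n=8 → 8; n=9 → 17; n=10 → 27.
Orbitals: 8 + 17 + 27 = 52. Including both spin states (ms = ±1/2) gives 2 × 52 = 104 states.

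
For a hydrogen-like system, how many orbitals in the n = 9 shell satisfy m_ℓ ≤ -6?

6

The n = 9 shell has ℓ = 0 through 8; check each.
The (ℓ, m_ℓ) pairs meeting m_ℓ ≤ -6 give: ℓ=6 → 1; ℓ=7 → 2; ℓ=8 → 3.
Total orbitals: 1 + 2 + 3 = 6.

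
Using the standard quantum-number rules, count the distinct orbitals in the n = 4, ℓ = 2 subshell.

A subshell has 2ℓ+1 orbitals; with ℓ = 2, that's 5.

5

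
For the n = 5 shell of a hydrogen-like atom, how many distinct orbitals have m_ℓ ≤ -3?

With n = 5 the allowed ℓ are 0, 1, …, 4.
Per ℓ-value: ℓ=3 → 1; ℓ=4 → 2.
Total orbitals: 1 + 2 = 3.

3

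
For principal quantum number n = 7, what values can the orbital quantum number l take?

l is an integer with 0 ≤ l ≤ n−1, so for n = 7: l = 0, 1, 2, 3, 4, 5, 6.

0, 1, 2, 3, 4, 5, 6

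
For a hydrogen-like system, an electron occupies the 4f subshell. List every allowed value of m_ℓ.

-3, -2, -1, 0, 1, 2, 3

The 4f subshell has ℓ = 3, and m_ℓ takes every integer from −ℓ to +ℓ. With ℓ = 3 that gives the 7 values -3, -2, -1, 0, 1, 2, 3.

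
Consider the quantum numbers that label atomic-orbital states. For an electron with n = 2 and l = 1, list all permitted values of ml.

-1, 0, 1

ml takes every integer from −l to +l. With l = 1 that gives the 3 values -1, 0, 1.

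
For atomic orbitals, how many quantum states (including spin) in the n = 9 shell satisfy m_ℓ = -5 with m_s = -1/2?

4

For n = 9, ℓ ranges over 0 … 8.
Contributions: ℓ=5 → 1; ℓ=6 → 1; ℓ=7 → 1; ℓ=8 → 1.
Orbitals: 1 + 1 + 1 + 1 = 4. With m_s fixed to a single value there is one state per orbital, giving 4 states.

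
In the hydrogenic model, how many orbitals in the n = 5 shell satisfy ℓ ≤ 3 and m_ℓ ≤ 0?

The (ℓ, m_ℓ) pairs meeting ℓ ≤ 3 and m_ℓ ≤ 0 give: ℓ=0 → 1; ℓ=1 → 2; ℓ=2 → 3; ℓ=3 → 4.
Total orbitals: 1 + 2 + 3 + 4 = 10.

10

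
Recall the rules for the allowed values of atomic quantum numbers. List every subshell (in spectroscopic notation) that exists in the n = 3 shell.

For n = 3, l runs from 0 to 2. In spectroscopic notation l = 0,1,2,… ↔ s,p,d,f,g,h,i, so the subshells are 3s, 3p, 3d.

3s, 3p, 3d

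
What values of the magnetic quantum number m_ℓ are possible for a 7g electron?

The 7g subshell has ℓ = 4, and m_ℓ takes every integer from −ℓ to +ℓ. With ℓ = 4 that gives the 9 values -4, -3, -2, -1, 0, 1, 2, 3, 4.

-4, -3, -2, -1, 0, 1, 2, 3, 4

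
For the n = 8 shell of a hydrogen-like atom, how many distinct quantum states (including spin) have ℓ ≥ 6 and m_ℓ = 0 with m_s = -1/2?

The n = 8 shell has ℓ = 0 through 7; check each.
Contributions: ℓ=6 → 1; ℓ=7 → 1.
Orbitals: 1 + 1 = 2. With m_s fixed to a single value there is one state per orbital, giving 2 states.

2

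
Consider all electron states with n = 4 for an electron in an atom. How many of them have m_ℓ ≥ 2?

The n = 4 shell has ℓ = 0 through 3; check each.
Orbitals with m_ℓ ≥ 2, by ℓ: ℓ=2 → 1; ℓ=3 → 2.
Orbitals: 1 + 2 = 3. Each orbital carries two spin states, so 3 × 2 = 6 states.

6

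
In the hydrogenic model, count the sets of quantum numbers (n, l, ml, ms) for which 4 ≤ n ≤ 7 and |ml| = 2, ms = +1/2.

Go shell by shell, enumerating (l, ml) with |ml| = 2:
n=4 → 4; n=5 → 6; n=6 → 8; n=7 → 10.
Orbitals: 4 + 6 + 8 + 10 = 28. With ms fixed to +1/2 there is one state per orbital, so 28 states.

28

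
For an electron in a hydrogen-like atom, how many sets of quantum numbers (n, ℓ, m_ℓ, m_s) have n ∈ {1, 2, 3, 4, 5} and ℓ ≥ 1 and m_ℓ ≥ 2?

20

Go shell by shell, enumerating (ℓ, m_ℓ) with ℓ ≥ 1 and m_ℓ ≥ 2:
n=3 → 1; n=4 → 3; n=5 → 6.
Orbitals: 1 + 3 + 6 = 10. Including both spin states (m_s = ±1/2) gives 2 × 10 = 20 states.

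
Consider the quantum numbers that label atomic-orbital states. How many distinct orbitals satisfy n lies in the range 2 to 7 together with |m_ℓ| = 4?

12

Count contributing orbitals for each principal shell:
n=5 → 2; n=6 → 4; n=7 → 6.
Total orbitals: 2 + 4 + 6 = 12.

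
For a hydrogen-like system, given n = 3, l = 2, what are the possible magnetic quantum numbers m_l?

-2, -1, 0, 1, 2

m_l takes every integer from −l to +l. With l = 2 that gives the 5 values -2, -1, 0, 1, 2.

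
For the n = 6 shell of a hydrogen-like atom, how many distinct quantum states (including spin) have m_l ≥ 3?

For n = 6, l ranges over 0 … 5.
Contributions: l=3 → 1; l=4 → 2; l=5 → 3.
Orbitals: 1 + 2 + 3 = 6. Each orbital carries two spin states, so 6 × 2 = 12 states.

12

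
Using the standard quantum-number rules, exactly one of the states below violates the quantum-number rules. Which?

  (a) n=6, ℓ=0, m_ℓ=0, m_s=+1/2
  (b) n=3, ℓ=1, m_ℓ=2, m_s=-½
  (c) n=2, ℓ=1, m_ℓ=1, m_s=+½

(b)

(b) has |m_ℓ| = 2 > ℓ = 1, violating −ℓ ≤ m_ℓ ≤ ℓ.
The remaining sets (a), (c) satisfy all four rules.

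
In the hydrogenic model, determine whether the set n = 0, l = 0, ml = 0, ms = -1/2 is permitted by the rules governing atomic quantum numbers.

Not allowed

The principal quantum number must be a positive integer (n ≥ 1), but here n = 0.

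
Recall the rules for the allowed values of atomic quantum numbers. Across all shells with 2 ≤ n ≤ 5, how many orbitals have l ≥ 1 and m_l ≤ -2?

For each n in the range, tally the orbitals obeying l ≥ 1 and m_l ≤ -2:
n=3 → 1; n=4 → 3; n=5 → 6.
Total orbitals: 1 + 3 + 6 = 10.

10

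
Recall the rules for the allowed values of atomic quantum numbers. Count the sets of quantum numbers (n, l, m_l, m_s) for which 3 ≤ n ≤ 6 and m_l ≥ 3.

20

Go shell by shell, enumerating (l, m_l) with m_l ≥ 3:
n=4 → 1; n=5 → 3; n=6 → 6.
Orbitals: 1 + 3 + 6 = 10. Including both spin states (m_s = ±1/2) gives 2 × 10 = 20 states.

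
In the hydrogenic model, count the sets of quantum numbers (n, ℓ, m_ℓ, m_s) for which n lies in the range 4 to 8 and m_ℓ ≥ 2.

For each n in the range, tally the orbitals obeying m_ℓ ≥ 2:
n=4 → 3; n=5 → 6; n=6 → 10; n=7 → 15; n=8 → 21.
Orbitals: 3 + 6 + 10 + 15 + 21 = 55. Including both spin states (m_s = ±1/2) gives 2 × 55 = 110 states.

110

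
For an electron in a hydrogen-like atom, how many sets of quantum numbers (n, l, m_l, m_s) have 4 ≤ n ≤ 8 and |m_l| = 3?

Go shell by shell, enumerating (l, m_l) with |m_l| = 3:
n=4 → 2; n=5 → 4; n=6 → 6; n=7 → 8; n=8 → 10.
Orbitals: 2 + 4 + 6 + 8 + 10 = 30. Including both spin states (m_s = ±1/2) gives 2 × 30 = 60 states.

60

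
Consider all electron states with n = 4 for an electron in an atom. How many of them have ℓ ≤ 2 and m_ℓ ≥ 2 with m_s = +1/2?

The n = 4 shell has ℓ = 0 through 3; check each.
The (ℓ, m_ℓ) pairs meeting ℓ ≤ 2 and m_ℓ ≥ 2 give: ℓ=2 → 1.
Orbitals: 1. With m_s fixed to a single value there is one state per orbital, giving 1 state.

1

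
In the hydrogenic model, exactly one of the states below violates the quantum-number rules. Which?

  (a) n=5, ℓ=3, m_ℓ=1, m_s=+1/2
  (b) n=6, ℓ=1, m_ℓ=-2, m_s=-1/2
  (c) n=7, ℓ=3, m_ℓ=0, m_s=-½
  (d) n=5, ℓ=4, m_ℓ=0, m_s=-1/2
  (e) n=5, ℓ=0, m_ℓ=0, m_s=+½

(b)

(b) has |m_ℓ| = 2 > ℓ = 1, violating −ℓ ≤ m_ℓ ≤ ℓ.
The remaining sets (a), (c), (d), (e) satisfy all four rules.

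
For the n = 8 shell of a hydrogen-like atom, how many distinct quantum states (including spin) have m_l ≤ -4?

The (l, m_l) pairs meeting m_l ≤ -4 give: l=4 → 1; l=5 → 2; l=6 → 3; l=7 → 4.
Orbitals: 1 + 2 + 3 + 4 = 10. Each orbital carries two spin states, so 10 × 2 = 20 states.

20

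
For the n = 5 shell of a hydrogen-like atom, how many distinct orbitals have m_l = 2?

3

With n = 5 the allowed l are 0, 1, …, 4.
The (l, m_l) pairs meeting m_l = 2 give: l=2 → 1; l=3 → 1; l=4 → 1.
Total orbitals: 1 + 1 + 1 = 3.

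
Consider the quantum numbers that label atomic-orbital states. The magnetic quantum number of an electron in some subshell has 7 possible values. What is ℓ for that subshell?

m_ℓ ranges over 2ℓ+1 integers, so 2ℓ+1 = 7 ⇒ ℓ = 3.

ℓ = 3 (f)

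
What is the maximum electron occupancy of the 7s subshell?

A subshell with l = 0 has 2l+1 = 1 orbital, each holding 2 electrons (spin ±1/2), so 1 × 2 = 2.

2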